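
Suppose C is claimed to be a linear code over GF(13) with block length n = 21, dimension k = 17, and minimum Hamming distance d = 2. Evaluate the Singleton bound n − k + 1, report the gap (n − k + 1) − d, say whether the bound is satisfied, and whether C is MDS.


Singleton RHS = n − k + 1 = 5, slack = 3, bound satisfied, not MDS.

Singleton bound: d ≤ n − k + 1.
Here n = 21, k = 17, so n − k + 1 = 5.
Given d = 2, check d ≤ 5: YES.
Slack = (n − k + 1) − d = 3.
The code is NOT MDS (slack = 3 > 0).
Description: the claimed parameters are [21, 17, 2]_13; such a code would be non-MDS.


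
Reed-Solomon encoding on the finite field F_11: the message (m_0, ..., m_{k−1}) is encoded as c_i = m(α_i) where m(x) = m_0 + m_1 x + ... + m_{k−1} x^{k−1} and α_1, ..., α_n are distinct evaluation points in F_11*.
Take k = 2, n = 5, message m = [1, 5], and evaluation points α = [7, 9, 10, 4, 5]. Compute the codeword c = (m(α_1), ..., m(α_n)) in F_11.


c = [3, 2, 7, 10, 4]

Message polynomial: m(x) = 1 + 5·x (mod 11).
For each evaluation point α_i, compute m(α_i) mod 11:
  α_1 = 7: Horner steps 5 → 3, so m(7) = 3.
  α_2 = 9: Horner steps 5 → 2, so m(9) = 2.
  α_3 = 10: Horner steps 5 → 7, so m(10) = 7.
  α_4 = 4: Horner steps 5 → 10, so m(4) = 10.
  α_5 = 5: Horner steps 5 → 4, so m(5) = 4.
Codeword c = [3, 2, 7, 10, 4] ∈ F_11^5.


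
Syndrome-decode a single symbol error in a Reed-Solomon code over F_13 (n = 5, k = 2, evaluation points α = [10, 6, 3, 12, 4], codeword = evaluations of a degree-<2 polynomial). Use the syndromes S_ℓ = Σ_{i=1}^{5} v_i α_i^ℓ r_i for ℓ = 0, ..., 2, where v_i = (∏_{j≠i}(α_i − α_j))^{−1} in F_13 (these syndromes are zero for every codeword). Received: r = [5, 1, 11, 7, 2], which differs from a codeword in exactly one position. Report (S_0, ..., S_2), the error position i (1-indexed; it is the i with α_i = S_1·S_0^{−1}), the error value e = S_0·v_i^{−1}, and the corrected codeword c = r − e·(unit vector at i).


S = (2, 8, 6), error at position 5, error magnitude e = 3, c = [5, 1, 11, 7, 12].

Step 1: column multipliers v_i = (∏_{j≠i}(α_i − α_j))^{−1} mod 13.
  i = 1 (α = 10): (10−6)(10−3)(10−12)(10−4) = 4·7·(−2)·6 = −336 ≡ 2, so v_1 = 2^{−1} = 7 (mod 13).
  i = 2 (α = 6): (6−10)(6−3)(6−12)(6−4) = (−4)·3·(−6)·2 = 144 ≡ 1, so v_2 = 1^{−1} = 1 (mod 13).
  i = 3 (α = 3): (3−10)(3−6)(3−12)(3−4) = (−7)·(−3)·(−9)·(−1) = 189 ≡ 7, so v_3 = 7^{−1} = 2 (mod 13).
  i = 4 (α = 12): (12−10)(12−6)(12−3)(12−4) = 2·6·9·8 = 864 ≡ 6, so v_4 = 6^{−1} = 11 (mod 13).
  i = 5 (α = 4): (4−10)(4−6)(4−3)(4−12) = (−6)·(−2)·1·(−8) = −96 ≡ 8, so v_5 = 8^{−1} = 5 (mod 13).
  v = [7, 1, 2, 11, 5].
Step 2: syndromes of r = [5, 1, 11, 7, 2] (all sums mod 13).
  S_0 = Σ v_i r_i = 7·5 + 1·1 + 2·11 + 11·7 + 5·2 = 145 ≡ 2.
  S_1 = Σ v_i α_i r_i = 7·10·5 + 1·6·1 + 2·3·11 + 11·12·7 + 5·4·2 = 1386 ≡ 8.
  α_i^2 mod 13 = [9, 10, 9, 1, 3].
  S_2 = Σ v_i α_i^2 r_i = 7·9·5 + 1·10·1 + 2·9·11 + 11·1·7 + 5·3·2 = 630 ≡ 6.
  S = (2, 8, 6) ≠ 0, so r is not a codeword (an error is present).
Step 3: locate the error. For a single error e at position i, S_ℓ = v_i·e·α_i^ℓ, so α_err = S_1/S_0.
  S_0^{−1} = 2^{−1} = 7 (mod 13), so α_err = 8·7 = 56 ≡ 4 = α_5. Error position i = 5.
  Consistency check: S_2/S_1 = 6·5 = 30 ≡ 4 = α_err ✓ (single-error assumption holds).
Step 4: error magnitude e = S_0/v_5 = S_0·∏_{j≠5}(α_5 − α_j) = 2·8 = 16 ≡ 3 (mod 13).
Step 5: correct position 5: c_5 = r_5 − e = 2 − 3 ≡ 12 (mod 13). Hence c = [5, 1, 11, 7, 12].
  Check: interpolating c through the α_i gives m(x) = 8 + 1·x (degree < 2) with m(α_i) = c_i for every i, so c is indeed a codeword.


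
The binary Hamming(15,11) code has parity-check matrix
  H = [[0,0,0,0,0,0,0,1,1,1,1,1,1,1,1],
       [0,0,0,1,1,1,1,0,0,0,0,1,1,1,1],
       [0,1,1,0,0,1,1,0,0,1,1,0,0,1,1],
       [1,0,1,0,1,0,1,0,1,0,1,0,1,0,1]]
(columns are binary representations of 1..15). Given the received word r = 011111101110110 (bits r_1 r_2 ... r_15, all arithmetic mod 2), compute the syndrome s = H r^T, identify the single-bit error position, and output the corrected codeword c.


s = (1, 0, 1, 0)^T, error position = 10, corrected codeword c = 011111101010110

Compute s = H r^T mod 2 one row at a time:
  s_1 = 0 + 1 + 1 + 1 + 0 + 1 + 1 + 0 = 5 ≡ 1 (mod 2).
  s_2 = 1 + 1 + 1 + 1 + 0 + 1 + 1 + 0 = 6 ≡ 0 (mod 2).
  s_3 = 1 + 1 + 1 + 1 + 1 + 1 + 1 + 0 = 7 ≡ 1 (mod 2).
  s_4 = 0 + 1 + 1 + 1 + 1 + 1 + 1 + 0 = 6 ≡ 0 (mod 2).
s = (1, 0, 1, 0)^T — this equals column 10 of H (binary 1010), so error is at position 10.
Correct: flip bit 10 of r = 011111101110110 to get c = 011111101010110.


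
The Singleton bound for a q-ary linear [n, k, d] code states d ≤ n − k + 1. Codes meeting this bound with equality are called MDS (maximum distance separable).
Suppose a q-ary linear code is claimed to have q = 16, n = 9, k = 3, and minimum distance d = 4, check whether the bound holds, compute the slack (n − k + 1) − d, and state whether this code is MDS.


Singleton RHS = n − k + 1 = 7, slack = 3, bound satisfied, not MDS.

Singleton bound: d ≤ n − k + 1.
Here n = 9, k = 3, so n − k + 1 = 7.
Given d = 4, check d ≤ 7: YES.
Slack = (n − k + 1) − d = 3.
The code is NOT MDS (slack = 3 > 0).
Description: the claimed parameters are [9, 3, 4]_16; such a code would be non-MDS.


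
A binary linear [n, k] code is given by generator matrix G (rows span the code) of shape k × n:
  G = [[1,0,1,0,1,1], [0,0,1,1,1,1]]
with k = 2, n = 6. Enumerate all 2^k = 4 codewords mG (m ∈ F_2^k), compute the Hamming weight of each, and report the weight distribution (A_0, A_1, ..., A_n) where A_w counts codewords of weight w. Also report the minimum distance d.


Weight distribution: A_0 = 1, A_2 = 1, A_4 = 2. Minimum distance d = 2.

Enumerate all 2^2 = 4 messages m ∈ F_2^2.
For each, compute codeword c = mG in F_2^6, then tally its weight.
  m = 00 → c = 000000, weight = 0.
  m = 10 → c = 101011, weight = 4.
  m = 01 → c = 001111, weight = 4.
  m = 11 → c = 100100, weight = 2.
Tally weights:
  weight 0: 1 codewords.
  weight 2: 1 codewords.
  weight 4: 2 codewords.
Minimum distance d = smallest w > 0 with A_w > 0 = 2.
Sanity: Σ A_w = 4 = 2^2 = 4 ✓.


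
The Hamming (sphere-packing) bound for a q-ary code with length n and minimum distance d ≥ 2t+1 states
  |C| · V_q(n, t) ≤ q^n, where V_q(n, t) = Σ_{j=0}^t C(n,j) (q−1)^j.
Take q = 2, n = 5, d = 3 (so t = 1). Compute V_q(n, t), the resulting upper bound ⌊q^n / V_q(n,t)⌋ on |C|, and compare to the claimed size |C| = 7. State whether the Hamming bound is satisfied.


V_q(n, t) = 6, q^n = 32, Hamming bound = 5, |C| = 7 > bound (violated).

Step 1: Compute V_q(n, t) = Σ_{j=0}^1 C(n, j) (q−1)^j.
  j = 0: C(5,0)·(1)^0 = 1·1 = 1.
  j = 1: C(5,1)·(1)^1 = 5·1 = 5.
  V_q(n, t) = 1 + 5 = 6.
Step 2: q^n = 2^5 = 32.
Step 3: Hamming bound ⌊q^n / V_q(n,t)⌋ = ⌊32/6⌋ = 5.
Step 4: Compare |C| = 7 to 5: violated.
The claimed |C| lies above the Hamming bound, so no 2-ary code of length 5 with d ≥ 3 can have 7 codewords.


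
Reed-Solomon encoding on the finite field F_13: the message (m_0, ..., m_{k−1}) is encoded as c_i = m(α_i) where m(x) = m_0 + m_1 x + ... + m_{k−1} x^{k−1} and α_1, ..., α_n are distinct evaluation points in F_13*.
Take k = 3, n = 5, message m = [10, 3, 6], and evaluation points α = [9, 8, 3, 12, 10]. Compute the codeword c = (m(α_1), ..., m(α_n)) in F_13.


c = [3, 2, 8, 0, 3]

Message polynomial: m(x) = 10 + 3·x + 6·x^2 (mod 13).
For each evaluation point α_i, compute m(α_i) mod 13:
  α_1 = 9: Horner steps 6 → 5 → 3, so m(9) = 3.
  α_2 = 8: Horner steps 6 → 12 → 2, so m(8) = 2.
  α_3 = 3: Horner steps 6 → 8 → 8, so m(3) = 8.
  α_4 = 12: Horner steps 6 → 10 → 0, so m(12) = 0.
  α_5 = 10: Horner steps 6 → 11 → 3, so m(10) = 3.
Codeword c = [3, 2, 8, 0, 3] ∈ F_13^5.


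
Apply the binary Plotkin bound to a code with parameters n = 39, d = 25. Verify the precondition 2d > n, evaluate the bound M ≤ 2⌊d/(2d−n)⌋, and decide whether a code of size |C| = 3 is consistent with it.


Plotkin bound M ≤ 4; given |C| = 3 ≤ bound (satisfied).

Check applicability: 2d = 50, n = 39.
2d − n = 11 > 0, so Plotkin applies.
Compute d/(2d−n) = 25/11 ≈ 2.2727.
⌊d/(2d−n)⌋ = 2.
Plotkin bound: M ≤ 2·2 = 4.
Given |C| = 3, check: satisfied.
This |C| is below the Plotkin bound.


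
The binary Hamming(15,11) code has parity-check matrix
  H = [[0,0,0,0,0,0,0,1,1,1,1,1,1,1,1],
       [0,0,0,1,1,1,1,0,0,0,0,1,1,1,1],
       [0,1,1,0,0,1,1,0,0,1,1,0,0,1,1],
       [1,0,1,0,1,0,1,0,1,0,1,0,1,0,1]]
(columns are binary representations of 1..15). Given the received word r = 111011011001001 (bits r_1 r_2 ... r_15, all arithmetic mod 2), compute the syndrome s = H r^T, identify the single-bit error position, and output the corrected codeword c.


s = (0, 0, 0, 1)^T, error position = 1, corrected codeword c = 011011011001001

Compute s = H r^T mod 2 one row at a time:
  s_1 = 1 + 1 + 0 + 0 + 1 + 0 + 0 + 1 = 4 ≡ 0 (mod 2).
  s_2 = 0 + 1 + 1 + 0 + 1 + 0 + 0 + 1 = 4 ≡ 0 (mod 2).
  s_3 = 1 + 1 + 1 + 0 + 0 + 0 + 0 + 1 = 4 ≡ 0 (mod 2).
  s_4 = 1 + 1 + 1 + 0 + 1 + 0 + 0 + 1 = 5 ≡ 1 (mod 2).
s = (0, 0, 0, 1)^T — this equals column 1 of H (binary 0001), so error is at position 1.
Correct: flip bit 1 of r = 111011011001001 to get c = 011011011001001.


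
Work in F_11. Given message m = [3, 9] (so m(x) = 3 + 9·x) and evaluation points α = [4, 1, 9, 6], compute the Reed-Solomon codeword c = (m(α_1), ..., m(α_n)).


c = [6, 1, 7, 2]

Message polynomial: m(x) = 3 + 9·x (mod 11).
For each evaluation point α_i, compute m(α_i) mod 11:
  α_1 = 4: Horner steps 9 → 6, so m(4) = 6.
  α_2 = 1: Horner steps 9 → 1, so m(1) = 1.
  α_3 = 9: Horner steps 9 → 7, so m(9) = 7.
  α_4 = 6: Horner steps 9 → 2, so m(6) = 2.
Codeword c = [6, 1, 7, 2] ∈ F_11^4.


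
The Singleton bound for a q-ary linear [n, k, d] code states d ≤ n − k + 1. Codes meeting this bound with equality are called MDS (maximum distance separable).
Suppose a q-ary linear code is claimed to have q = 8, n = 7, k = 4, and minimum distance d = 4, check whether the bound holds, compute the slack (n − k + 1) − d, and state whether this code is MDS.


Singleton RHS = n − k + 1 = 4, slack = 0, bound satisfied, MDS.

Singleton bound: d ≤ n − k + 1.
Here n = 7, k = 4, so n − k + 1 = 4.
Given d = 4, check d ≤ 4: YES.
Slack = (n − k + 1) − d = 0.
The code is MDS (slack = 0).
Description: the claimed parameters are [7, 4, 4]_8; such a code would be MDS (meets Singleton bound).


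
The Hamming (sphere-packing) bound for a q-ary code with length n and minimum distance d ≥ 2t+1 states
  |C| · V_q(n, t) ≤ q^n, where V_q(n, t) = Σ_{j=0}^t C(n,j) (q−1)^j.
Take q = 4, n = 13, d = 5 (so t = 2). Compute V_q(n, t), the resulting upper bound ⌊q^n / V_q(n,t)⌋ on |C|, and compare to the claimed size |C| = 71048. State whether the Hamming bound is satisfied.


V_q(n, t) = 742, q^n = 67108864, Hamming bound = 90443, |C| = 71048 ≤ bound (satisfied).

Step 1: Compute V_q(n, t) = Σ_{j=0}^2 C(n, j) (q−1)^j.
  j = 0: C(13,0)·(3)^0 = 1·1 = 1.
  j = 1: C(13,1)·(3)^1 = 13·3 = 39.
  j = 2: C(13,2)·(3)^2 = 78·9 = 702.
  V_q(n, t) = 1 + 39 + 702 = 742.
Step 2: q^n = 4^13 = 67108864.
Step 3: Hamming bound ⌊q^n / V_q(n,t)⌋ = ⌊67108864/742⌋ = 90443.
Step 4: Compare |C| = 71048 to 90443: satisfied.
The claimed |C| lies below the Hamming bound.


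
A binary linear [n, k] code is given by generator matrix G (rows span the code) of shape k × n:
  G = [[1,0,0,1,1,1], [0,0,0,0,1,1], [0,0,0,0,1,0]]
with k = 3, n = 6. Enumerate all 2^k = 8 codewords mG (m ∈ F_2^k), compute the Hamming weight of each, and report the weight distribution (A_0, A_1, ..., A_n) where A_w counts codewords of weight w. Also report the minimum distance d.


Weight distribution: A_0 = 1, A_1 = 2, A_2 = 2, A_3 = 2, A_4 = 1. Minimum distance d = 1.

Enumerate all 2^3 = 8 messages m ∈ F_2^3.
For each, compute codeword c = mG in F_2^6, then tally its weight.
  m = 000 → c = 000000, weight = 0.
  m = 100 → c = 100111, weight = 4.
  m = 010 → c = 000011, weight = 2.
  m = 110 → c = 100100, weight = 2.
  m = 001 → c = 000010, weight = 1.
  m = 101 → c = 100101, weight = 3.
  m = 011 → c = 000001, weight = 1.
  m = 111 → c = 100110, weight = 3.
Tally weights:
  weight 0: 1 codewords.
  weight 1: 2 codewords.
  weight 2: 2 codewords.
  weight 3: 2 codewords.
  weight 4: 1 codewords.
Minimum distance d = smallest w > 0 with A_w > 0 = 1.
Sanity: Σ A_w = 8 = 2^3 = 8 ✓.


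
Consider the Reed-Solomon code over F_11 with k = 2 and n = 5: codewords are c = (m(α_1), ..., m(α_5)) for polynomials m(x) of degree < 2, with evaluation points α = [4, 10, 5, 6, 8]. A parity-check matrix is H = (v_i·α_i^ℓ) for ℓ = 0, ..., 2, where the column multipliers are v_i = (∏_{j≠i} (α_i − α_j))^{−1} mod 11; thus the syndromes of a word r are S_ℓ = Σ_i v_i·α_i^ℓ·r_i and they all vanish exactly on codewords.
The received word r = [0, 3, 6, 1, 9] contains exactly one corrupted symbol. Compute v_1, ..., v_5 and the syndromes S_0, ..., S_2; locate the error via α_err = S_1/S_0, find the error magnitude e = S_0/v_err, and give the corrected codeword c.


S = (1, 8, 9), error at position 5, error magnitude e = 7, c = [0, 3, 6, 1, 2].

Step 1: column multipliers v_i = (∏_{j≠i}(α_i − α_j))^{−1} mod 11.
  i = 1 (α = 4): (4−10)(4−5)(4−6)(4−8) = (−6)·(−1)·(−2)·(−4) = 48 ≡ 4, so v_1 = 4^{−1} = 3 (mod 11).
  i = 2 (α = 10): (10−4)(10−5)(10−6)(10−8) = 6·5·4·2 = 240 ≡ 9, so v_2 = 9^{−1} = 5 (mod 11).
  i = 3 (α = 5): (5−4)(5−10)(5−6)(5−8) = 1·(−5)·(−1)·(−3) = −15 ≡ 7, so v_3 = 7^{−1} = 8 (mod 11).
  i = 4 (α = 6): (6−4)(6−10)(6−5)(6−8) = 2·(−4)·1·(−2) = 16 ≡ 5, so v_4 = 5^{−1} = 9 (mod 11).
  i = 5 (α = 8): (8−4)(8−10)(8−5)(8−6) = 4·(−2)·3·2 = −48 ≡ 7, so v_5 = 7^{−1} = 8 (mod 11).
  v = [3, 5, 8, 9, 8].
Step 2: syndromes of r = [0, 3, 6, 1, 9] (all sums mod 11).
  S_0 = Σ v_i r_i = 3·0 + 5·3 + 8·6 + 9·1 + 8·9 = 144 ≡ 1.
  S_1 = Σ v_i α_i r_i = 3·4·0 + 5·10·3 + 8·5·6 + 9·6·1 + 8·8·9 = 1020 ≡ 8.
  α_i^2 mod 11 = [5, 1, 3, 3, 9].
  S_2 = Σ v_i α_i^2 r_i = 3·5·0 + 5·1·3 + 8·3·6 + 9·3·1 + 8·9·9 = 834 ≡ 9.
  S = (1, 8, 9) ≠ 0, so r is not a codeword (an error is present).
Step 3: locate the error. For a single error e at position i, S_ℓ = v_i·e·α_i^ℓ, so α_err = S_1/S_0.
  S_0^{−1} = 1^{−1} = 1 (mod 11), so α_err = 8·1 = 8 ≡ 8 = α_5. Error position i = 5.
  Consistency check: S_2/S_1 = 9·7 = 63 ≡ 8 = α_err ✓ (single-error assumption holds).
Step 4: error magnitude e = S_0/v_5 = S_0·∏_{j≠5}(α_5 − α_j) = 1·7 = 7 ≡ 7 (mod 11).
Step 5: correct position 5: c_5 = r_5 − e = 9 − 7 ≡ 2 (mod 11). Hence c = [0, 3, 6, 1, 2].
  Check: interpolating c through the α_i gives m(x) = 9 + 6·x (degree < 2) with m(α_i) = c_i for every i, so c is indeed a codeword.


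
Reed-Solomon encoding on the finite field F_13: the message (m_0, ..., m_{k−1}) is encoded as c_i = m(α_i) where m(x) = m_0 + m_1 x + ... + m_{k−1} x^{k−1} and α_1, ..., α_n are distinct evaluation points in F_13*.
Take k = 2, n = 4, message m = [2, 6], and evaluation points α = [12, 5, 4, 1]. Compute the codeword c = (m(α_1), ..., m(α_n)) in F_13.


c = [9, 6, 0, 8]

Message polynomial: m(x) = 2 + 6·x (mod 13).
For each evaluation point α_i, compute m(α_i) mod 13:
  α_1 = 12: Horner steps 6 → 9, so m(12) = 9.
  α_2 = 5: Horner steps 6 → 6, so m(5) = 6.
  α_3 = 4: Horner steps 6 → 0, so m(4) = 0.
  α_4 = 1: Horner steps 6 → 8, so m(1) = 8.
Codeword c = [9, 6, 0, 8] ∈ F_13^4.


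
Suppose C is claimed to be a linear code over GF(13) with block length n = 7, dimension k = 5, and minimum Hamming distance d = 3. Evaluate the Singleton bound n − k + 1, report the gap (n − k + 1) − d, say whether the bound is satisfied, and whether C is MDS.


Singleton RHS = n − k + 1 = 3, slack = 0, bound satisfied, MDS.

Singleton bound: d ≤ n − k + 1.
Here n = 7, k = 5, so n − k + 1 = 3.
Given d = 3, check d ≤ 3: YES.
Slack = (n − k + 1) − d = 0.
The code is MDS (slack = 0).
Description: the claimed parameters are [7, 5, 3]_13; such a code would be MDS (meets Singleton bound).


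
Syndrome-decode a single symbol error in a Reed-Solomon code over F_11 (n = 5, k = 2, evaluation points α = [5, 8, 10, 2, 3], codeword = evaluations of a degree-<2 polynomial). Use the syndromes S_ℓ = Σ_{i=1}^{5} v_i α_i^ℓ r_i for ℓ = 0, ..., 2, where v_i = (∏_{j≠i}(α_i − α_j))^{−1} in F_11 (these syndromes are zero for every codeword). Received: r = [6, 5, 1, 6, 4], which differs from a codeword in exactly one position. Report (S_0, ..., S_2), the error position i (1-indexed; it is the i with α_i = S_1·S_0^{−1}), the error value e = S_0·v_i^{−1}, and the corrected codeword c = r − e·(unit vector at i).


S = (3, 4, 9), error at position 1, error magnitude e = 6, c = [0, 5, 1, 6, 4].

Step 1: column multipliers v_i = (∏_{j≠i}(α_i − α_j))^{−1} mod 11.
  i = 1 (α = 5): (5−8)(5−10)(5−2)(5−3) = (−3)·(−5)·3·2 = 90 ≡ 2, so v_1 = 2^{−1} = 6 (mod 11).
  i = 2 (α = 8): (8−5)(8−10)(8−2)(8−3) = 3·(−2)·6·5 = −180 ≡ 7, so v_2 = 7^{−1} = 8 (mod 11).
  i = 3 (α = 10): (10−5)(10−8)(10−2)(10−3) = 5·2·8·7 = 560 ≡ 10, so v_3 = 10^{−1} = 10 (mod 11).
  i = 4 (α = 2): (2−5)(2−8)(2−10)(2−3) = (−3)·(−6)·(−8)·(−1) = 144 ≡ 1, so v_4 = 1^{−1} = 1 (mod 11).
  i = 5 (α = 3): (3−5)(3−8)(3−10)(3−2) = (−2)·(−5)·(−7)·1 = −70 ≡ 7, so v_5 = 7^{−1} = 8 (mod 11).
  v = [6, 8, 10, 1, 8].
Step 2: syndromes of r = [6, 5, 1, 6, 4] (all sums mod 11).
  S_0 = Σ v_i r_i = 6·6 + 8·5 + 10·1 + 1·6 + 8·4 = 124 ≡ 3.
  S_1 = Σ v_i α_i r_i = 6·5·6 + 8·8·5 + 10·10·1 + 1·2·6 + 8·3·4 = 708 ≡ 4.
  α_i^2 mod 11 = [3, 9, 1, 4, 9].
  S_2 = Σ v_i α_i^2 r_i = 6·3·6 + 8·9·5 + 10·1·1 + 1·4·6 + 8·9·4 = 790 ≡ 9.
  S = (3, 4, 9) ≠ 0, so r is not a codeword (an error is present).
Step 3: locate the error. For a single error e at position i, S_ℓ = v_i·e·α_i^ℓ, so α_err = S_1/S_0.
  S_0^{−1} = 3^{−1} = 4 (mod 11), so α_err = 4·4 = 16 ≡ 5 = α_1. Error position i = 1.
  Consistency check: S_2/S_1 = 9·3 = 27 ≡ 5 = α_err ✓ (single-error assumption holds).
Step 4: error magnitude e = S_0/v_1 = S_0·∏_{j≠1}(α_1 − α_j) = 3·2 = 6 ≡ 6 (mod 11).
Step 5: correct position 1: c_1 = r_1 − e = 6 − 6 ≡ 0 (mod 11). Hence c = [0, 5, 1, 6, 4].
  Check: interpolating c through the α_i gives m(x) = 10 + 9·x (degree < 2) with m(α_i) = c_i for every i, so c is indeed a codeword.


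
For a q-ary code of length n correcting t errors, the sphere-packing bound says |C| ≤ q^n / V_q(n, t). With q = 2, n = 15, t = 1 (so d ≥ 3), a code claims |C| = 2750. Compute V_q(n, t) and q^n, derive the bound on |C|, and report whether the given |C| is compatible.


V_q(n, t) = 16, q^n = 32768, Hamming bound = 2048, |C| = 2750 > bound (violated).

Step 1: Compute V_q(n, t) = Σ_{j=0}^1 C(n, j) (q−1)^j.
  j = 0: C(15,0)·(1)^0 = 1·1 = 1.
  j = 1: C(15,1)·(1)^1 = 15·1 = 15.
  V_q(n, t) = 1 + 15 = 16.
Step 2: q^n = 2^15 = 32768.
Step 3: Hamming bound ⌊q^n / V_q(n,t)⌋ = ⌊32768/16⌋ = 2048.
Step 4: Compare |C| = 2750 to 2048: violated.
The claimed |C| lies above the Hamming bound, so no 2-ary code of length 15 with d ≥ 3 can have 2750 codewords.


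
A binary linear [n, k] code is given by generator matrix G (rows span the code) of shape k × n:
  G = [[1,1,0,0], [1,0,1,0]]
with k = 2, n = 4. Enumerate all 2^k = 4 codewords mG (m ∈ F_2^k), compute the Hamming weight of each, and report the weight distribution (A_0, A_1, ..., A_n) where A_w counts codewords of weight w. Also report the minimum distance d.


Weight distribution: A_0 = 1, A_2 = 3. Minimum distance d = 2.

Enumerate all 2^2 = 4 messages m ∈ F_2^2.
For each, compute codeword c = mG in F_2^4, then tally its weight.
  m = 00 → c = 0000, weight = 0.
  m = 10 → c = 1100, weight = 2.
  m = 01 → c = 1010, weight = 2.
  m = 11 → c = 0110, weight = 2.
Tally weights:
  weight 0: 1 codewords.
  weight 2: 3 codewords.
Minimum distance d = smallest w > 0 with A_w > 0 = 2.
Sanity: Σ A_w = 4 = 2^2 = 4 ✓.


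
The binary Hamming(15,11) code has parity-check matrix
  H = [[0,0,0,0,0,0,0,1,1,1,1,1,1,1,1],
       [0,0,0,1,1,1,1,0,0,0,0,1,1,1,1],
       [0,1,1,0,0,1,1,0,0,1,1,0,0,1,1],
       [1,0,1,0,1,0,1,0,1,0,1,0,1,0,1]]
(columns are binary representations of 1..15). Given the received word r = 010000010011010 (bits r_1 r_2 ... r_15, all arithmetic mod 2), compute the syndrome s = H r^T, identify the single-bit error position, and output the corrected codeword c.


s = (0, 0, 1, 1)^T, error position = 3, corrected codeword c = 011000010011010

Compute s = H r^T mod 2 one row at a time:
  s_1 = 1 + 0 + 0 + 1 + 1 + 0 + 1 + 0 = 4 ≡ 0 (mod 2).
  s_2 = 0 + 0 + 0 + 0 + 1 + 0 + 1 + 0 = 2 ≡ 0 (mod 2).
  s_3 = 1 + 0 + 0 + 0 + 0 + 1 + 1 + 0 = 3 ≡ 1 (mod 2).
  s_4 = 0 + 0 + 0 + 0 + 0 + 1 + 0 + 0 = 1 ≡ 1 (mod 2).
s = (0, 0, 1, 1)^T — this equals column 3 of H (binary 0011), so error is at position 3.
Correct: flip bit 3 of r = 010000010011010 to get c = 011000010011010.


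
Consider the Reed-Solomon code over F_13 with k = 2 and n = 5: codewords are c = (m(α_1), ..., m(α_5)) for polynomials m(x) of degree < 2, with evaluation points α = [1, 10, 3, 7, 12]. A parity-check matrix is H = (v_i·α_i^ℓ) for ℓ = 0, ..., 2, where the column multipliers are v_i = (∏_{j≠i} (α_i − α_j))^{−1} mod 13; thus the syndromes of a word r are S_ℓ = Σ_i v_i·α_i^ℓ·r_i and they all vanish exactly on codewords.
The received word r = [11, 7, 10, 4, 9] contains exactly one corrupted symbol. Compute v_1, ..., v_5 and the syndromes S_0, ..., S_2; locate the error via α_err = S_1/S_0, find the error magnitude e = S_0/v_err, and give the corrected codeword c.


S = (12, 10, 4), error at position 3, error magnitude e = 10, c = [11, 7, 0, 4, 9].

Step 1: column multipliers v_i = (∏_{j≠i}(α_i − α_j))^{−1} mod 13.
  i = 1 (α = 1): (1−10)(1−3)(1−7)(1−12) = (−9)·(−2)·(−6)·(−11) = 1188 ≡ 5, so v_1 = 5^{−1} = 8 (mod 13).
  i = 2 (α = 10): (10−1)(10−3)(10−7)(10−12) = 9·7·3·(−2) = −378 ≡ 12, so v_2 = 12^{−1} = 12 (mod 13).
  i = 3 (α = 3): (3−1)(3−10)(3−7)(3−12) = 2·(−7)·(−4)·(−9) = −504 ≡ 3, so v_3 = 3^{−1} = 9 (mod 13).
  i = 4 (α = 7): (7−1)(7−10)(7−3)(7−12) = 6·(−3)·4·(−5) = 360 ≡ 9, so v_4 = 9^{−1} = 3 (mod 13).
  i = 5 (α = 12): (12−1)(12−10)(12−3)(12−7) = 11·2·9·5 = 990 ≡ 2, so v_5 = 2^{−1} = 7 (mod 13).
  v = [8, 12, 9, 3, 7].
Step 2: syndromes of r = [11, 7, 10, 4, 9] (all sums mod 13).
  S_0 = Σ v_i r_i = 8·11 + 12·7 + 9·10 + 3·4 + 7·9 = 337 ≡ 12.
  S_1 = Σ v_i α_i r_i = 8·1·11 + 12·10·7 + 9·3·10 + 3·7·4 + 7·12·9 = 2038 ≡ 10.
  α_i^2 mod 13 = [1, 9, 9, 10, 1].
  S_2 = Σ v_i α_i^2 r_i = 8·1·11 + 12·9·7 + 9·9·10 + 3·10·4 + 7·1·9 = 1837 ≡ 4.
  S = (12, 10, 4) ≠ 0, so r is not a codeword (an error is present).
Step 3: locate the error. For a single error e at position i, S_ℓ = v_i·e·α_i^ℓ, so α_err = S_1/S_0.
  S_0^{−1} = 12^{−1} = 12 (mod 13), so α_err = 10·12 = 120 ≡ 3 = α_3. Error position i = 3.
  Consistency check: S_2/S_1 = 4·4 = 16 ≡ 3 = α_err ✓ (single-error assumption holds).
Step 4: error magnitude e = S_0/v_3 = S_0·∏_{j≠3}(α_3 − α_j) = 12·3 = 36 ≡ 10 (mod 13).
Step 5: correct position 3: c_3 = r_3 − e = 10 − 10 ≡ 0 (mod 13). Hence c = [11, 7, 0, 4, 9].
  Check: interpolating c through the α_i gives m(x) = 10 + 1·x (degree < 2) with m(α_i) = c_i for every i, so c is indeed a codeword.


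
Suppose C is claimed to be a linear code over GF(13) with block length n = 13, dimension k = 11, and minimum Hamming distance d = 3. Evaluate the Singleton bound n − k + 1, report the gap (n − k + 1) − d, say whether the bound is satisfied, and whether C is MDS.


Singleton RHS = n − k + 1 = 3, slack = 0, bound satisfied, MDS.

Singleton bound: d ≤ n − k + 1.
Here n = 13, k = 11, so n − k + 1 = 3.
Given d = 3, check d ≤ 3: YES.
Slack = (n − k + 1) − d = 0.
The code is MDS (slack = 0).
Description: the claimed parameters are [13, 11, 3]_13; such a code would be MDS (meets Singleton bound).


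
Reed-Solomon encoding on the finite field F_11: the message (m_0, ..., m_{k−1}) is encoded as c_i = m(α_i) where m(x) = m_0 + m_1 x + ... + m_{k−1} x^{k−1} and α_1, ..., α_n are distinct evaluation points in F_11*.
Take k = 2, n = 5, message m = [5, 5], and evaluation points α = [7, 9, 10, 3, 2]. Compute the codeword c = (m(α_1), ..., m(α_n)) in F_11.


c = [7, 6, 0, 9, 4]

Message polynomial: m(x) = 5 + 5·x (mod 11).
For each evaluation point α_i, compute m(α_i) mod 11:
  α_1 = 7: Horner steps 5 → 7, so m(7) = 7.
  α_2 = 9: Horner steps 5 → 6, so m(9) = 6.
  α_3 = 10: Horner steps 5 → 0, so m(10) = 0.
  α_4 = 3: Horner steps 5 → 9, so m(3) = 9.
  α_5 = 2: Horner steps 5 → 4, so m(2) = 4.
Codeword c = [7, 6, 0, 9, 4] ∈ F_11^5.


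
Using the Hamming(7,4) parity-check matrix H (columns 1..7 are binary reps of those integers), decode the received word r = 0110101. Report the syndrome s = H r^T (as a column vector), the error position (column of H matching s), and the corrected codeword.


s = (0, 1, 1)^T, error position = 3, corrected codeword c = 0100101

Compute s = H r^T mod 2 one row at a time:
  s_1 = 0 + 1 + 0 + 1 = 2 ≡ 0 (mod 2).
  s_2 = 1 + 1 + 0 + 1 = 3 ≡ 1 (mod 2).
  s_3 = 0 + 1 + 1 + 1 = 3 ≡ 1 (mod 2).
s = (0, 1, 1)^T — this equals column 3 of H (binary 011), so error is at position 3.
Correct: flip bit 3 of r = 0110101 to get c = 0100101.


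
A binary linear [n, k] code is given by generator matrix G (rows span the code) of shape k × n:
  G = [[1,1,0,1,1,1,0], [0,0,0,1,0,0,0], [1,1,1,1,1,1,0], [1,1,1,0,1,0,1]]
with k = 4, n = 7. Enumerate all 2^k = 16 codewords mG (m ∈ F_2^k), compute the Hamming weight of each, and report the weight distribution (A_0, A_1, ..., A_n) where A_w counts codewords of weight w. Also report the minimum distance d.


Weight distribution: A_0 = 1, A_1 = 2, A_2 = 2, A_3 = 2, A_4 = 3, A_5 = 4, A_6 = 2. Minimum distance d = 1.

Enumerate all 2^4 = 16 messages m ∈ F_2^4.
For each, compute codeword c = mG in F_2^7, then tally its weight.
  m = 0000 → c = 0000000, weight = 0.
  m = 1000 → c = 1101110, weight = 5.
  m = 0100 → c = 0001000, weight = 1.
  m = 1100 → c = 1100110, weight = 4.
  m = 0010 → c = 1111110, weight = 6.
  m = 1010 → c = 0010000, weight = 1.
  m = 0110 → c = 1110110, weight = 5.
  m = 1110 → c = 0011000, weight = 2.
  m = 0001 → c = 1110101, weight = 5.
  m = 1001 → c = 0011011, weight = 4.
  m = 0101 → c = 1111101, weight = 6.
  m = 1101 → c = 0010011, weight = 3.
  m = 0011 → c = 0001011, weight = 3.
  m = 1011 → c = 1100101, weight = 4.
  m = 0111 → c = 0000011, weight = 2.
  m = 1111 → c = 1101101, weight = 5.
Tally weights:
  weight 0: 1 codewords.
  weight 1: 2 codewords.
  weight 2: 2 codewords.
  weight 3: 2 codewords.
  weight 4: 3 codewords.
  weight 5: 4 codewords.
  weight 6: 2 codewords.
Minimum distance d = smallest w > 0 with A_w > 0 = 1.
Sanity: Σ A_w = 16 = 2^4 = 16 ✓.


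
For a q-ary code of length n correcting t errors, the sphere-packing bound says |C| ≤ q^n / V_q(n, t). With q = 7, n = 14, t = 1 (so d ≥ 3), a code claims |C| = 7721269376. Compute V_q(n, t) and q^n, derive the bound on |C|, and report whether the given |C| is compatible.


V_q(n, t) = 85, q^n = 678223072849, Hamming bound = 7979094974, |C| = 7721269376 ≤ bound (satisfied).

Step 1: Compute V_q(n, t) = Σ_{j=0}^1 C(n, j) (q−1)^j.
  j = 0: C(14,0)·(6)^0 = 1·1 = 1.
  j = 1: C(14,1)·(6)^1 = 14·6 = 84.
  V_q(n, t) = 1 + 84 = 85.
Step 2: q^n = 7^14 = 678223072849.
Step 3: Hamming bound ⌊q^n / V_q(n,t)⌋ = ⌊678223072849/85⌋ = 7979094974.
Step 4: Compare |C| = 7721269376 to 7979094974: satisfied.
The claimed |C| lies below the Hamming bound.


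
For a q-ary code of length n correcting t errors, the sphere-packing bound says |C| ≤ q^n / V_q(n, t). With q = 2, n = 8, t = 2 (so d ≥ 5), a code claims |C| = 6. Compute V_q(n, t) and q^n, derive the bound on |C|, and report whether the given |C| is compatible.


V_q(n, t) = 37, q^n = 256, Hamming bound = 6, |C| = 6 ≤ bound (satisfied).

Step 1: Compute V_q(n, t) = Σ_{j=0}^2 C(n, j) (q−1)^j.
  j = 0: C(8,0)·(1)^0 = 1·1 = 1.
  j = 1: C(8,1)·(1)^1 = 8·1 = 8.
  j = 2: C(8,2)·(1)^2 = 28·1 = 28.
  V_q(n, t) = 1 + 8 + 28 = 37.
Step 2: q^n = 2^8 = 256.
Step 3: Hamming bound ⌊q^n / V_q(n,t)⌋ = ⌊256/37⌋ = 6.
Step 4: Compare |C| = 6 to 6: satisfied.
The claimed |C| lies at the Hamming bound (tight).


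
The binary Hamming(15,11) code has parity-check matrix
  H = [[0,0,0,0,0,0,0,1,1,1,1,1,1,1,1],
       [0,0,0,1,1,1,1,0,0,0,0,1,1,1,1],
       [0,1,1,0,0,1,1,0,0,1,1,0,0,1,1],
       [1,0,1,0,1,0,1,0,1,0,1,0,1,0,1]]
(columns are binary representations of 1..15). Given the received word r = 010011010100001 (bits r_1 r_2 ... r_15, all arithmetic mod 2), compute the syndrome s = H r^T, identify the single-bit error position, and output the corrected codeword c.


s = (1, 1, 0, 0)^T, error position = 12, corrected codeword c = 010011010101001

Compute s = H r^T mod 2 one row at a time:
  s_1 = 1 + 0 + 1 + 0 + 0 + 0 + 0 + 1 = 3 ≡ 1 (mod 2).
  s_2 = 0 + 1 + 1 + 0 + 0 + 0 + 0 + 1 = 3 ≡ 1 (mod 2).
  s_3 = 1 + 0 + 1 + 0 + 1 + 0 + 0 + 1 = 4 ≡ 0 (mod 2).
  s_4 = 0 + 0 + 1 + 0 + 0 + 0 + 0 + 1 = 2 ≡ 0 (mod 2).
s = (1, 1, 0, 0)^T — this equals column 12 of H (binary 1100), so error is at position 12.
Correct: flip bit 12 of r = 010011010100001 to get c = 010011010101001.


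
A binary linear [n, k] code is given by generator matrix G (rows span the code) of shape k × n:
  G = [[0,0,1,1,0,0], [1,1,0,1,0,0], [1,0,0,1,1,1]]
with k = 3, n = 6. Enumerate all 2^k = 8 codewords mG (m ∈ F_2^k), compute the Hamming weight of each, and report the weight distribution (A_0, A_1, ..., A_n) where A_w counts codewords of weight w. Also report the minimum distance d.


Weight distribution: A_0 = 1, A_2 = 1, A_3 = 3, A_4 = 2, A_5 = 1. Minimum distance d = 2.

Enumerate all 2^3 = 8 messages m ∈ F_2^3.
For each, compute codeword c = mG in F_2^6, then tally its weight.
  m = 000 → c = 000000, weight = 0.
  m = 100 → c = 001100, weight = 2.
  m = 010 → c = 110100, weight = 3.
  m = 110 → c = 111000, weight = 3.
  m = 001 → c = 100111, weight = 4.
  m = 101 → c = 101011, weight = 4.
  m = 011 → c = 010011, weight = 3.
  m = 111 → c = 011111, weight = 5.
Tally weights:
  weight 0: 1 codewords.
  weight 2: 1 codewords.
  weight 3: 3 codewords.
  weight 4: 2 codewords.
  weight 5: 1 codewords.
Minimum distance d = smallest w > 0 with A_w > 0 = 2.
Sanity: Σ A_w = 8 = 2^3 = 8 ✓.


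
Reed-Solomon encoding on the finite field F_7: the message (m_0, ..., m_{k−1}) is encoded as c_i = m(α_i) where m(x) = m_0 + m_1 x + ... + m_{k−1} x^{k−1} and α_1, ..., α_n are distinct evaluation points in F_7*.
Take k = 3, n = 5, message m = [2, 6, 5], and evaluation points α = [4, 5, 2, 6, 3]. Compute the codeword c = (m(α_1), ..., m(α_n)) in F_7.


c = [1, 3, 6, 1, 2]

Message polynomial: m(x) = 2 + 6·x + 5·x^2 (mod 7).
For each evaluation point α_i, compute m(α_i) mod 7:
  α_1 = 4: Horner steps 5 → 5 → 1, so m(4) = 1.
  α_2 = 5: Horner steps 5 → 3 → 3, so m(5) = 3.
  α_3 = 2: Horner steps 5 → 2 → 6, so m(2) = 6.
  α_4 = 6: Horner steps 5 → 1 → 1, so m(6) = 1.
  α_5 = 3: Horner steps 5 → 0 → 2, so m(3) = 2.
Codeword c = [1, 3, 6, 1, 2] ∈ F_7^5.


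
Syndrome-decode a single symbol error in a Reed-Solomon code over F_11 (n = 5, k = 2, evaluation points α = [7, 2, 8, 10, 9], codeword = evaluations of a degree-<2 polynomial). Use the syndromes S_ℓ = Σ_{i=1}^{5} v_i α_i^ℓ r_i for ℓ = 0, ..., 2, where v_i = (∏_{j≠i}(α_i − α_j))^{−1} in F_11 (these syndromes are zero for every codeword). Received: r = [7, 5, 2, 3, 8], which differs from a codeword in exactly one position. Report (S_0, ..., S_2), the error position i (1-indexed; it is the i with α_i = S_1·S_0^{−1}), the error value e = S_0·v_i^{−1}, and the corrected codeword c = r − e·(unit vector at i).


S = (9, 7, 3), error at position 2, error magnitude e = 6, c = [7, 10, 2, 3, 8].

Step 1: column multipliers v_i = (∏_{j≠i}(α_i − α_j))^{−1} mod 11.
  i = 1 (α = 7): (7−2)(7−8)(7−10)(7−9) = 5·(−1)·(−3)·(−2) = −30 ≡ 3, so v_1 = 3^{−1} = 4 (mod 11).
  i = 2 (α = 2): (2−7)(2−8)(2−10)(2−9) = (−5)·(−6)·(−8)·(−7) = 1680 ≡ 8, so v_2 = 8^{−1} = 7 (mod 11).
  i = 3 (α = 8): (8−7)(8−2)(8−10)(8−9) = 1·6·(−2)·(−1) = 12 ≡ 1, so v_3 = 1^{−1} = 1 (mod 11).
  i = 4 (α = 10): (10−7)(10−2)(10−8)(10−9) = 3·8·2·1 = 48 ≡ 4, so v_4 = 4^{−1} = 3 (mod 11).
  i = 5 (α = 9): (9−7)(9−2)(9−8)(9−10) = 2·7·1·(−1) = −14 ≡ 8, so v_5 = 8^{−1} = 7 (mod 11).
  v = [4, 7, 1, 3, 7].
Step 2: syndromes of r = [7, 5, 2, 3, 8] (all sums mod 11).
  S_0 = Σ v_i r_i = 4·7 + 7·5 + 1·2 + 3·3 + 7·8 = 130 ≡ 9.
  S_1 = Σ v_i α_i r_i = 4·7·7 + 7·2·5 + 1·8·2 + 3·10·3 + 7·9·8 = 876 ≡ 7.
  α_i^2 mod 11 = [5, 4, 9, 1, 4].
  S_2 = Σ v_i α_i^2 r_i = 4·5·7 + 7·4·5 + 1·9·2 + 3·1·3 + 7·4·8 = 531 ≡ 3.
  S = (9, 7, 3) ≠ 0, so r is not a codeword (an error is present).
Step 3: locate the error. For a single error e at position i, S_ℓ = v_i·e·α_i^ℓ, so α_err = S_1/S_0.
  S_0^{−1} = 9^{−1} = 5 (mod 11), so α_err = 7·5 = 35 ≡ 2 = α_2. Error position i = 2.
  Consistency check: S_2/S_1 = 3·8 = 24 ≡ 2 = α_err ✓ (single-error assumption holds).
Step 4: error magnitude e = S_0/v_2 = S_0·∏_{j≠2}(α_2 − α_j) = 9·8 = 72 ≡ 6 (mod 11).
Step 5: correct position 2: c_2 = r_2 − e = 5 − 6 ≡ 10 (mod 11). Hence c = [7, 10, 2, 3, 8].
  Check: interpolating c through the α_i gives m(x) = 9 + 6·x (degree < 2) with m(α_i) = c_i for every i, so c is indeed a codeword.


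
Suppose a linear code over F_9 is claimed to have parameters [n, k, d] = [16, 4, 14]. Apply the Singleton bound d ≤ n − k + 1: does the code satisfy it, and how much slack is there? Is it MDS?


Singleton RHS = n − k + 1 = 13, slack = -1, bound violated (no such code; not MDS).

Singleton bound: d ≤ n − k + 1.
Here n = 16, k = 4, so n − k + 1 = 13.
Given d = 14, check d ≤ 13: NO.
Slack = (n − k + 1) − d = -1.
The slack is negative: d = 14 exceeds n − k + 1 = 13 by 1, so the Singleton bound is violated and no linear [16, 4, 14]_9 code can exist. In particular it is not MDS (MDS requires d = n − k + 1 exactly).
Description: the claimed parameters are [16, 4, 14]_9; such a code would be impossible (violates the Singleton bound).


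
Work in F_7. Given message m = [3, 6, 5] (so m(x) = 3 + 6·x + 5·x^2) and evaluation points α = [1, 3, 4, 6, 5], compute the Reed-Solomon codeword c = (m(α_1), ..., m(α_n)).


c = [0, 3, 2, 2, 4]

Message polynomial: m(x) = 3 + 6·x + 5·x^2 (mod 7).
For each evaluation point α_i, compute m(α_i) mod 7:
  α_1 = 1: Horner steps 5 → 4 → 0, so m(1) = 0.
  α_2 = 3: Horner steps 5 → 0 → 3, so m(3) = 3.
  α_3 = 4: Horner steps 5 → 5 → 2, so m(4) = 2.
  α_4 = 6: Horner steps 5 → 1 → 2, so m(6) = 2.
  α_5 = 5: Horner steps 5 → 3 → 4, so m(5) = 4.
Codeword c = [0, 3, 2, 2, 4] ∈ F_7^5.


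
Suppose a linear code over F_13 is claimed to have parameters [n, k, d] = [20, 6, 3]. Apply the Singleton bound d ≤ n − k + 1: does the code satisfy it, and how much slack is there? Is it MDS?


Singleton RHS = n − k + 1 = 15, slack = 12, bound satisfied, not MDS.

Singleton bound: d ≤ n − k + 1.
Here n = 20, k = 6, so n − k + 1 = 15.
Given d = 3, check d ≤ 15: YES.
Slack = (n − k + 1) − d = 12.
The code is NOT MDS (slack = 12 > 0).
Description: the claimed parameters are [20, 6, 3]_13; such a code would be non-MDS.


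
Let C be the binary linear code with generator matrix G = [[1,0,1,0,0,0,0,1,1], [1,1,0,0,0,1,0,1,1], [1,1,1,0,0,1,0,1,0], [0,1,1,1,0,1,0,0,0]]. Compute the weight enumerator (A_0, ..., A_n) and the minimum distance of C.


Weight distribution: A_0 = 1, A_1 = 1, A_2 = 2, A_3 = 4, A_4 = 3, A_5 = 3, A_6 = 2. Minimum distance d = 1.

Enumerate all 2^4 = 16 messages m ∈ F_2^4.
For each, compute codeword c = mG in F_2^9, then tally its weight.
  m = 0000 → c = 000000000, weight = 0.
  m = 1000 → c = 101000011, weight = 4.
  m = 0100 → c = 110001011, weight = 5.
  m = 1100 → c = 011001000, weight = 3.
  m = 0010 → c = 111001010, weight = 5.
  m = 1010 → c = 010001001, weight = 3.
  m = 0110 → c = 001000001, weight = 2.
  m = 1110 → c = 100000010, weight = 2.
  m = 0001 → c = 011101000, weight = 4.
  m = 1001 → c = 110101011, weight = 6.
  m = 0101 → c = 101100011, weight = 5.
  m = 1101 → c = 000100000, weight = 1.
  m = 0011 → c = 100100010, weight = 3.
  m = 1011 → c = 001100001, weight = 3.
  m = 0111 → c = 010101001, weight = 4.
  m = 1111 → c = 111101010, weight = 6.
Tally weights:
  weight 0: 1 codewords.
  weight 1: 1 codewords.
  weight 2: 2 codewords.
  weight 3: 4 codewords.
  weight 4: 3 codewords.
  weight 5: 3 codewords.
  weight 6: 2 codewords.
Minimum distance d = smallest w > 0 with A_w > 0 = 1.
Sanity: Σ A_w = 16 = 2^4 = 16 ✓.


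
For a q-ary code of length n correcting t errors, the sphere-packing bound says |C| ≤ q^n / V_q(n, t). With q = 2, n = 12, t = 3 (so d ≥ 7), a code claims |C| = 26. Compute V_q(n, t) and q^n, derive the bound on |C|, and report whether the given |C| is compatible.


V_q(n, t) = 299, q^n = 4096, Hamming bound = 13, |C| = 26 > bound (violated).

Step 1: Compute V_q(n, t) = Σ_{j=0}^3 C(n, j) (q−1)^j.
  j = 0: C(12,0)·(1)^0 = 1·1 = 1.
  j = 1: C(12,1)·(1)^1 = 12·1 = 12.
  j = 2: C(12,2)·(1)^2 = 66·1 = 66.
  j = 3: C(12,3)·(1)^3 = 220·1 = 220.
  V_q(n, t) = 1 + 12 + 66 + 220 = 299.
Step 2: q^n = 2^12 = 4096.
Step 3: Hamming bound ⌊q^n / V_q(n,t)⌋ = ⌊4096/299⌋ = 13.
Step 4: Compare |C| = 26 to 13: violated.
The claimed |C| lies above the Hamming bound, so no 2-ary code of length 12 with d ≥ 7 can have 26 codewords.


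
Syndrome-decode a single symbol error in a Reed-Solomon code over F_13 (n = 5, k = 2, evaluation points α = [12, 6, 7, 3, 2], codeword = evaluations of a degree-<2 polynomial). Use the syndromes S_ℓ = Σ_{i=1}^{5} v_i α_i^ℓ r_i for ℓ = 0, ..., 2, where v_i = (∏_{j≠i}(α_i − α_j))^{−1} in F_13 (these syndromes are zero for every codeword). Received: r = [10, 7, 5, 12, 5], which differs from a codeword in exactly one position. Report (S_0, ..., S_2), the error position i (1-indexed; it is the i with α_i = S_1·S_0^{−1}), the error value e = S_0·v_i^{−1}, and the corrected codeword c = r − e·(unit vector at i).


S = (1, 7, 10), error at position 3, error magnitude e = 4, c = [10, 7, 1, 12, 5].

Step 1: column multipliers v_i = (∏_{j≠i}(α_i − α_j))^{−1} mod 13.
  i = 1 (α = 12): (12−6)(12−7)(12−3)(12−2) = 6·5·9·10 = 2700 ≡ 9, so v_1 = 9^{−1} = 3 (mod 13).
  i = 2 (α = 6): (6−12)(6−7)(6−3)(6−2) = (−6)·(−1)·3·4 = 72 ≡ 7, so v_2 = 7^{−1} = 2 (mod 13).
  i = 3 (α = 7): (7−12)(7−6)(7−3)(7−2) = (−5)·1·4·5 = −100 ≡ 4, so v_3 = 4^{−1} = 10 (mod 13).
  i = 4 (α = 3): (3−12)(3−6)(3−7)(3−2) = (−9)·(−3)·(−4)·1 = −108 ≡ 9, so v_4 = 9^{−1} = 3 (mod 13).
  i = 5 (α = 2): (2−12)(2−6)(2−7)(2−3) = (−10)·(−4)·(−5)·(−1) = 200 ≡ 5, so v_5 = 5^{−1} = 8 (mod 13).
  v = [3, 2, 10, 3, 8].
Step 2: syndromes of r = [10, 7, 5, 12, 5] (all sums mod 13).
  S_0 = Σ v_i r_i = 3·10 + 2·7 + 10·5 + 3·12 + 8·5 = 170 ≡ 1.
  S_1 = Σ v_i α_i r_i = 3·12·10 + 2·6·7 + 10·7·5 + 3·3·12 + 8·2·5 = 982 ≡ 7.
  α_i^2 mod 13 = [1, 10, 10, 9, 4].
  S_2 = Σ v_i α_i^2 r_i = 3·1·10 + 2·10·7 + 10·10·5 + 3·9·12 + 8·4·5 = 1154 ≡ 10.
  S = (1, 7, 10) ≠ 0, so r is not a codeword (an error is present).
Step 3: locate the error. For a single error e at position i, S_ℓ = v_i·e·α_i^ℓ, so α_err = S_1/S_0.
  S_0^{−1} = 1^{−1} = 1 (mod 13), so α_err = 7·1 = 7 ≡ 7 = α_3. Error position i = 3.
  Consistency check: S_2/S_1 = 10·2 = 20 ≡ 7 = α_err ✓ (single-error assumption holds).
Step 4: error magnitude e = S_0/v_3 = S_0·∏_{j≠3}(α_3 − α_j) = 1·4 = 4 ≡ 4 (mod 13).
Step 5: correct position 3: c_3 = r_3 − e = 5 − 4 ≡ 1 (mod 13). Hence c = [10, 7, 1, 12, 5].
  Check: interpolating c through the α_i gives m(x) = 4 + 7·x (degree < 2) with m(α_i) = c_i for every i, so c is indeed a codeword.
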